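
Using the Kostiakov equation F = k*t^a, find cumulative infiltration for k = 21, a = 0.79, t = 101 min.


F = k * t^a = 21 * 101^0.79
F = 21 * 38.318975

804.6985 mm


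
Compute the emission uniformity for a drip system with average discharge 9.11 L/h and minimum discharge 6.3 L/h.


EU = (q_min/q_avg)*100 = (6.3/9.11)*100 = 69.1548%

69.1548 %


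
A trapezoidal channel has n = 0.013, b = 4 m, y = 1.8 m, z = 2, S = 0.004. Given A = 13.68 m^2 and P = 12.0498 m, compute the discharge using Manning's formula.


R = A/P = 13.68/12.0498 = 1.135289
Q = (1/0.013) * 13.68 * 1.135289^(2/3) * 0.004^0.5

72.4286 m^3/s


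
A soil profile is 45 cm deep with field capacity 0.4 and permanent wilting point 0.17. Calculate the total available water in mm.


AWC = (FC - PWP) * d * 10
AWC = (0.4 - 0.17) * 45 * 10
AWC = 0.2300 * 45 * 10

103.5000 mm


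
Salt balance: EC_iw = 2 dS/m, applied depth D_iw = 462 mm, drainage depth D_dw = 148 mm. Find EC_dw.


EC_dw = EC_iw * D_iw / D_dw
EC_dw = 2 * 462 / 148
EC_dw = 924 / 148

6.2432 dS/m


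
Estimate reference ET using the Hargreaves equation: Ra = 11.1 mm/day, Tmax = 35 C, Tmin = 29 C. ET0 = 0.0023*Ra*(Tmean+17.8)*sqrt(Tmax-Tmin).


Tmean = (Tmax + Tmin)/2 = (35 + 29)/2 = 32.0
ET0 = 0.0023 * 11.1 * (32.0 + 17.8) * sqrt(35 - 29)
ET0 = 0.0023 * 11.1 * 49.8 * 2.449490

3.1143 mm/day


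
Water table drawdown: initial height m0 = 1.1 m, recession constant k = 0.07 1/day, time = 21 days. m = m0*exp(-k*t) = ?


m = m0 * exp(-k*t)
m = 1.1 * exp(-0.07 * 21)
m = 1.1 * exp(-1.4700)

0.2529 m


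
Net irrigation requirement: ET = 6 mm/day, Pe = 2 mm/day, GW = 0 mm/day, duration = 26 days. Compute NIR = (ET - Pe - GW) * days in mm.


Daily deficit = ET - Pe - GW = 6 - 2 - 0 = 4 mm/day
NIR = 4 * 26 = 104 mm

104.0000 mm


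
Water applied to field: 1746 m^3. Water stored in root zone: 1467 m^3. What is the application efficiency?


Ea = V_root / V_field * 100 = 1467 / 1746 * 100 = 84.0206%

84.0206 %


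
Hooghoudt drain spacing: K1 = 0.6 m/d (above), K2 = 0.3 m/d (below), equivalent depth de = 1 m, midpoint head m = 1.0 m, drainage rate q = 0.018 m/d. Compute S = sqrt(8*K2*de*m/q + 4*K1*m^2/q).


S^2 = 8*K2*de*m/q + 4*K1*m^2/q
S^2 = 8*0.3*1*1.0/0.018 + 4*0.6*1.0^2/0.018
S = sqrt(266.6667)

16.3299 m


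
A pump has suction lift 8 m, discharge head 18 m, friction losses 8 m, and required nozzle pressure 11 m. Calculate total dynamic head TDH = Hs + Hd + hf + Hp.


TDH = Hs + Hd + hf + Hp = 8 + 18 + 8 + 11 = 45

45 m


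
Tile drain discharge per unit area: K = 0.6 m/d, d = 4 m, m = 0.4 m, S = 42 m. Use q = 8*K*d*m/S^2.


q = 8*K*d*m/S^2
q = 8*0.6*4*0.4/42^2
q = 7.6800 / 1764

0.0044 m/d


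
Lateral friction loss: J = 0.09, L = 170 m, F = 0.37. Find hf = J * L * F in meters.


hf = J * L * F = 0.09 * 170 * 0.37 = 5.6610 m

5.6610 m


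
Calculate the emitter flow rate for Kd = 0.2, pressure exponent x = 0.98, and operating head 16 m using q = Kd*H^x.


q = Kd * H^x = 0.2 * 16^0.98 = 0.2 * 15.136922

3.0274 L/h


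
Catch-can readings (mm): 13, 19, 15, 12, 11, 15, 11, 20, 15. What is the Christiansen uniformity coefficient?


mean = 14.555556 mm
MAD = 2.493827 mm
CU = (1 - 2.493827/14.555556)*100

82.8668 %


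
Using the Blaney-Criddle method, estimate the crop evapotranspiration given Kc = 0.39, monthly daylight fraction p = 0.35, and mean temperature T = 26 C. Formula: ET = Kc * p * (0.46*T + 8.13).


ET = Kc * p * (0.46*T + 8.13)
ET = 0.39 * 0.35 * (0.46*26 + 8.13)
ET = 0.39 * 0.35 * 20.0900

2.7423 mm/day


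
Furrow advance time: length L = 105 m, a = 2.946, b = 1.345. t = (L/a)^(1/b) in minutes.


t = (L/a)^(1/b)
t = (105/2.946)^(1/1.345)
t = 35.641548^(1/1.345)

14.2518 min


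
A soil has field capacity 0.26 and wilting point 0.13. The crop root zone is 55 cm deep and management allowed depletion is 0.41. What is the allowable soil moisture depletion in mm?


SMD = (FC - PWP) * d * MAD * 10
SMD = (0.26 - 0.13) * 55 * 0.41 * 10
SMD = 0.1300 * 55 * 0.41 * 10

29.3150 mm


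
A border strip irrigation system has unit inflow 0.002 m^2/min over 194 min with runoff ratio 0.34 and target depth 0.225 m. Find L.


L = q*t/((1+r)*Z)
L = 0.002*194/((1+0.34)*0.225)
L = 0.388/0.3015

1.2869 m


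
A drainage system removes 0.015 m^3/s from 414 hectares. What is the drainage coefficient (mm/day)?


DC = Q * 86400 / (A * 10000) * 1000
DC = 0.015 * 86400 / (414 * 10000) * 1000
DC = 1296000.0000 / 4140000

0.3130 mm/day


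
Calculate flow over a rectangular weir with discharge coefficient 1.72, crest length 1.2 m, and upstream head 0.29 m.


Q = C * L * H^(3/2) = 1.72 * 1.2 * 0.29^1.5 = 1.72 * 1.2 * 0.156170

0.3223 m^3/s


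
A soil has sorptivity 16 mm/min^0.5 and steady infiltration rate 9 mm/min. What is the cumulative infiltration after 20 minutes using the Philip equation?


F = S*sqrt(t) + A*t
F = 16*sqrt(20) + 9*20
F = 16*4.472136 + 180

251.5542 mm


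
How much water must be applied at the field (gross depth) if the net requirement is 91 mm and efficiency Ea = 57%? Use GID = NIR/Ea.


Ea = 57% = 0.57
GID = NIR / Ea = 91 / 0.57 = 159.6491 mm

159.6491 mm


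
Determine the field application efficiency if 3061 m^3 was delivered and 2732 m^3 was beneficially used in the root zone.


Ea = V_root / V_field * 100 = 2732 / 3061 * 100 = 89.2519%

89.2519 %


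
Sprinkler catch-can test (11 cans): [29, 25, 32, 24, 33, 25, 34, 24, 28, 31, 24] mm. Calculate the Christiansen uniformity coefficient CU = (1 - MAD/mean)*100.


mean = 28.090909 mm
MAD = 3.371901 mm
CU = (1 - 3.371901/28.090909)*100

87.9965 %


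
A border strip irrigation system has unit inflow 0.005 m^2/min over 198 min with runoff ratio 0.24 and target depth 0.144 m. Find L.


L = q*t/((1+r)*Z)
L = 0.005*198/((1+0.24)*0.144)
L = 0.99/0.17856

5.5444 m


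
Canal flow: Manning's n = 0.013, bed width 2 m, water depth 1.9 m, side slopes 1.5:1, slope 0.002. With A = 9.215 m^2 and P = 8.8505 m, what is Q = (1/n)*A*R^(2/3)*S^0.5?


R = A/P = 9.215/8.8505 = 1.041184
Q = (1/0.013) * 9.215 * 1.041184^(2/3) * 0.002^0.5

32.5651 m^3/s


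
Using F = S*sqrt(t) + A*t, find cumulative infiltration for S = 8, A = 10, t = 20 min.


F = S*sqrt(t) + A*t
F = 8*sqrt(20) + 10*20
F = 8*4.472136 + 200

235.7771 mm


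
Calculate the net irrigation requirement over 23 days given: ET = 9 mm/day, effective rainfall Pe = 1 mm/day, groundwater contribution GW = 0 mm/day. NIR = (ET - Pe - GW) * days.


Daily deficit = ET - Pe - GW = 9 - 1 - 0 = 8 mm/day
NIR = 8 * 23 = 184 mm

184.0000 mm


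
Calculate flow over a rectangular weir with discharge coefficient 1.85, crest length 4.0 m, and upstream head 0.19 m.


Q = C * L * H^(3/2) = 1.85 * 4.0 * 0.19^1.5 = 1.85 * 4.0 * 0.082819

0.6129 m^3/s


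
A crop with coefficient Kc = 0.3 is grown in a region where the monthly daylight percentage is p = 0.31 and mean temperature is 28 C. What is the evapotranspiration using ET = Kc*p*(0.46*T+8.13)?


ET = Kc * p * (0.46*T + 8.13)
ET = 0.3 * 0.31 * (0.46*28 + 8.13)
ET = 0.3 * 0.31 * 21.0100

1.9539 mm/day


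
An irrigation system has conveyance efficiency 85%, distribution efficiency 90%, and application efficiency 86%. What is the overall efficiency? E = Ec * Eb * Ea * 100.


Ec = 0.85, Eb = 0.9, Ea = 0.86
E = 0.85 * 0.9 * 0.86 * 100 = 65.7900%

65.7900 %


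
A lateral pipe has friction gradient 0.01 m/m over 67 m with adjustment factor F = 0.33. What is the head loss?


hf = J * L * F = 0.01 * 67 * 0.33 = 0.2211 m

0.2211 m


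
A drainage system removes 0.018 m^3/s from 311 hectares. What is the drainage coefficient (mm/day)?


DC = Q * 86400 / (A * 10000) * 1000
DC = 0.018 * 86400 / (311 * 10000) * 1000
DC = 1555200.0000 / 3110000

0.5001 mm/day


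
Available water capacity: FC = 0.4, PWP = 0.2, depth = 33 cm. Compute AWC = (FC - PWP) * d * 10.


AWC = (FC - PWP) * d * 10
AWC = (0.4 - 0.2) * 33 * 10
AWC = 0.2000 * 33 * 10

66.0000 mm


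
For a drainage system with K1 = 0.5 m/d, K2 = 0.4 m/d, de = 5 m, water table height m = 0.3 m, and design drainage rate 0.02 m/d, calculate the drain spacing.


S^2 = 8*K2*de*m/q + 4*K1*m^2/q
S^2 = 8*0.4*5*0.3/0.02 + 4*0.5*0.3^2/0.02
S = sqrt(249.0000)

15.7797 m


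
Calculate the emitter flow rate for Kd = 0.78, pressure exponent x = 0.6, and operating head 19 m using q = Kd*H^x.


q = Kd * H^x = 0.78 * 19^0.6 = 0.78 * 5.851297

4.5640 L/h


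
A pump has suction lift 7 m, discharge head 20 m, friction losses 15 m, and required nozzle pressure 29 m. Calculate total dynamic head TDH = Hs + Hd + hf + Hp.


TDH = Hs + Hd + hf + Hp = 7 + 20 + 15 + 29 = 71

71 m


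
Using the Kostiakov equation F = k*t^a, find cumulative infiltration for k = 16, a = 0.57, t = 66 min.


F = k * t^a = 16 * 66^0.57
F = 16 * 10.892813

174.2850 mm


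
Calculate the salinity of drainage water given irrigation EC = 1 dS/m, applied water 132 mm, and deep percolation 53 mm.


EC_dw = EC_iw * D_iw / D_dw
EC_dw = 1 * 132 / 53
EC_dw = 132 / 53

2.4906 dS/m


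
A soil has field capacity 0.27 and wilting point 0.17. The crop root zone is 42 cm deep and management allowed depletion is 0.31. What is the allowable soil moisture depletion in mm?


SMD = (FC - PWP) * d * MAD * 10
SMD = (0.27 - 0.17) * 42 * 0.31 * 10
SMD = 0.1000 * 42 * 0.31 * 10

13.0200 mm


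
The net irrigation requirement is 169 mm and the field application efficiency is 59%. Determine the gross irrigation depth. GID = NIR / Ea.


Ea = 59% = 0.59
GID = NIR / Ea = 169 / 0.59 = 286.4407 mm

286.4407 mm


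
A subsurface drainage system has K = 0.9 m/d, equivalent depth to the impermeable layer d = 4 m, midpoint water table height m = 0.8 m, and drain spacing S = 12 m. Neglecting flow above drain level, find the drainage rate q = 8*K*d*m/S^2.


q = 8*K*d*m/S^2
q = 8*0.9*4*0.8/12^2
q = 23.0400 / 144

0.1600 m/d


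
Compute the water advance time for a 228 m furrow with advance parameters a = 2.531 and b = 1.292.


t = (L/a)^(1/b)
t = (228/2.531)^(1/1.292)
t = 90.082971^(1/1.292)

32.5748 min


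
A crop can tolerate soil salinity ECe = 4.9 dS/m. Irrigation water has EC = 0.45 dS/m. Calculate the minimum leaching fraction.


LR = ECiw / (5*ECe - ECiw)
LR = 0.45 / (5*4.9 - 0.45)
LR = 0.45 / 24.0500

0.0187


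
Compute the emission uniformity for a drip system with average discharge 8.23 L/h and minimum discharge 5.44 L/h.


EU = (q_min/q_avg)*100 = (5.44/8.23)*100 = 66.0996%

66.0996 %


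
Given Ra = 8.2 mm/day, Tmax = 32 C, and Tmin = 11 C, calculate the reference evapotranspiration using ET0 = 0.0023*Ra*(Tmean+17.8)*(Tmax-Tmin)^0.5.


Tmean = (Tmax + Tmin)/2 = (32 + 11)/2 = 21.5
ET0 = 0.0023 * 8.2 * (21.5 + 17.8) * sqrt(32 - 11)
ET0 = 0.0023 * 8.2 * 39.3 * 4.582576

3.3966 mm/day


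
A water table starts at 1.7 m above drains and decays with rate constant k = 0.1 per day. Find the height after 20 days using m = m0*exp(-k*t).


m = m0 * exp(-k*t)
m = 1.7 * exp(-0.1 * 20)
m = 1.7 * exp(-2.0000)

0.2301 m


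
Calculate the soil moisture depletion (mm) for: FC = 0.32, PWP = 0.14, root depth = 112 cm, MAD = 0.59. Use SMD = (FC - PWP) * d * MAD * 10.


SMD = (FC - PWP) * d * MAD * 10
SMD = (0.32 - 0.14) * 112 * 0.59 * 10
SMD = 0.1800 * 112 * 0.59 * 10

118.9440 mm


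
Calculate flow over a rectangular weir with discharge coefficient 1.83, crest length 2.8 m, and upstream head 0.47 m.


Q = C * L * H^(3/2) = 1.83 * 2.8 * 0.47^1.5 = 1.83 * 2.8 * 0.322216

1.6510 m^3/s


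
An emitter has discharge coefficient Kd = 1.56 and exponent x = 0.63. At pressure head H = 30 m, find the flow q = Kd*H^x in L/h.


q = Kd * H^x = 1.56 * 30^0.63 = 1.56 * 8.522880

13.2957 L/h


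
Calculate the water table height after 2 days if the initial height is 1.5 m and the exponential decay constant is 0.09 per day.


m = m0 * exp(-k*t)
m = 1.5 * exp(-0.09 * 2)
m = 1.5 * exp(-0.1800)

1.2529 m


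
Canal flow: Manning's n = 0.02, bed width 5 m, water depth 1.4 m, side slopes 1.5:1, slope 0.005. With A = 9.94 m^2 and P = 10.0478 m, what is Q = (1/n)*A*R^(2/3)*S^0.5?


R = A/P = 9.94/10.0478 = 0.989271
Q = (1/0.02) * 9.94 * 0.989271^(2/3) * 0.005^0.5

34.8914 m^3/s


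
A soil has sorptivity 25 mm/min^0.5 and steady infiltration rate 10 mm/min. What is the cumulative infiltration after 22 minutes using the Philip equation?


F = S*sqrt(t) + A*t
F = 25*sqrt(22) + 10*22
F = 25*4.690416 + 220

337.2604 mm


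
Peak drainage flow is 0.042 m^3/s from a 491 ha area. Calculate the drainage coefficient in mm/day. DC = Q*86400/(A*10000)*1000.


DC = Q * 86400 / (A * 10000) * 1000
DC = 0.042 * 86400 / (491 * 10000) * 1000
DC = 3628800.0000 / 4910000

0.7391 mm/day


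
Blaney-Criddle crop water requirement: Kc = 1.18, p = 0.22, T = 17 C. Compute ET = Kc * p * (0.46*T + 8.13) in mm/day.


ET = Kc * p * (0.46*T + 8.13)
ET = 1.18 * 0.22 * (0.46*17 + 8.13)
ET = 1.18 * 0.22 * 15.9500

4.1406 mm/day


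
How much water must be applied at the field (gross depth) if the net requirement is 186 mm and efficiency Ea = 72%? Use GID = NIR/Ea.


Ea = 72% = 0.72
GID = NIR / Ea = 186 / 0.72 = 258.3333 mm

258.3333 mm


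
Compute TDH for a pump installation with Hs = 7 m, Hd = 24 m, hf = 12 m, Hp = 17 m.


TDH = Hs + Hd + hf + Hp = 7 + 24 + 12 + 17 = 60

60 m


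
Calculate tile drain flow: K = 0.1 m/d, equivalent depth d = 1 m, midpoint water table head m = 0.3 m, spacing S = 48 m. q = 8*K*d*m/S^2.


q = 8*K*d*m/S^2
q = 8*0.1*1*0.3/48^2
q = 0.2400 / 2304

1.0417e-04 m/d


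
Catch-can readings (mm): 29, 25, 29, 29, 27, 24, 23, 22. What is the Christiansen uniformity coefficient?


mean = 26.000000 mm
MAD = 2.500000 mm
CU = (1 - 2.500000/26.000000)*100

90.3846 %


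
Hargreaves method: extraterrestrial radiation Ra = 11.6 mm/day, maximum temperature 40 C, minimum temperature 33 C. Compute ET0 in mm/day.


Tmean = (Tmax + Tmin)/2 = (40 + 33)/2 = 36.5
ET0 = 0.0023 * 11.6 * (36.5 + 17.8) * sqrt(40 - 33)
ET0 = 0.0023 * 11.6 * 54.3 * 2.645751

3.8330 mm/day


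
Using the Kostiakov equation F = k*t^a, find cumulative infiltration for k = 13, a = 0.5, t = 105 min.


F = k * t^a = 13 * 105^0.5
F = 13 * 10.246951

133.2104 mm


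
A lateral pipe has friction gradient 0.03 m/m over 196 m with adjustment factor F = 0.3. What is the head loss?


hf = J * L * F = 0.03 * 196 * 0.3 = 1.7640 m

1.7640 m


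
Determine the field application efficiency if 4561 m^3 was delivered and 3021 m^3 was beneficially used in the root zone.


Ea = V_root / V_field * 100 = 3021 / 4561 * 100 = 66.2355%

66.2355 %


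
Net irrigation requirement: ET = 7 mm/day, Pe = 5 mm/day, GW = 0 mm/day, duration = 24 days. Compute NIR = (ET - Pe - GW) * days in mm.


Daily deficit = ET - Pe - GW = 7 - 5 - 0 = 2 mm/day
NIR = 2 * 24 = 48 mm

48.0000 mm


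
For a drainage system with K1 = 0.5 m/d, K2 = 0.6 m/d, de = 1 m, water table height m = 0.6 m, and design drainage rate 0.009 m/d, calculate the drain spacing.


S^2 = 8*K2*de*m/q + 4*K1*m^2/q
S^2 = 8*0.6*1*0.6/0.009 + 4*0.5*0.6^2/0.009
S = sqrt(400.0000)

20.0000 m


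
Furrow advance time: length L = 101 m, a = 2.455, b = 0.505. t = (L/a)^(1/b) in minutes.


t = (L/a)^(1/b)
t = (101/2.455)^(1/0.505)
t = 41.140530^(1/0.505)

1572.4398 min


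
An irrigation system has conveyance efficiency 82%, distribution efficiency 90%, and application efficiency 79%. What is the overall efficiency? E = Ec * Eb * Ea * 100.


Ec = 0.82, Eb = 0.9, Ea = 0.79
E = 0.82 * 0.9 * 0.79 * 100 = 58.3020%

58.3020 %


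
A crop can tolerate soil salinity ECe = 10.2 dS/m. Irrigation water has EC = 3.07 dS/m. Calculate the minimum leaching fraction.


LR = ECiw / (5*ECe - ECiw)
LR = 3.07 / (5*10.2 - 3.07)
LR = 3.07 / 47.9300

0.0641


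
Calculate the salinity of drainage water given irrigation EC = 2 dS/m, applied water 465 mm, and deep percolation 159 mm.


EC_dw = EC_iw * D_iw / D_dw
EC_dw = 2 * 465 / 159
EC_dw = 930 / 159

5.8491 dS/m


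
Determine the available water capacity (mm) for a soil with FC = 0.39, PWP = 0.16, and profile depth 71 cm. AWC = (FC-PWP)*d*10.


AWC = (FC - PWP) * d * 10
AWC = (0.39 - 0.16) * 71 * 10
AWC = 0.2300 * 71 * 10

163.3000 mm


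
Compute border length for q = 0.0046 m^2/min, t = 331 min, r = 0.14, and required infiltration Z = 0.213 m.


L = q*t/((1+r)*Z)
L = 0.0046*331/((1+0.14)*0.213)
L = 1.5226/0.24282

6.2705 m


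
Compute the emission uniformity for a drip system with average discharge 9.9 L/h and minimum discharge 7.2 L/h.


EU = (q_min/q_avg)*100 = (7.2/9.9)*100 = 72.7273%

72.7273 %


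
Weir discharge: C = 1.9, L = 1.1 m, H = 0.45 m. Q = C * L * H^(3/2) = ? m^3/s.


Q = C * L * H^(3/2) = 1.9 * 1.1 * 0.45^1.5 = 1.9 * 1.1 * 0.301869

0.6309 m^3/s


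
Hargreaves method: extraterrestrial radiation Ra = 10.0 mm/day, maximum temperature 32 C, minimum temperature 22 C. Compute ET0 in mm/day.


Tmean = (Tmax + Tmin)/2 = (32 + 22)/2 = 27.0
ET0 = 0.0023 * 10.0 * (27.0 + 17.8) * sqrt(32 - 22)
ET0 = 0.0023 * 10.0 * 44.8 * 3.162278

3.2584 mm/day


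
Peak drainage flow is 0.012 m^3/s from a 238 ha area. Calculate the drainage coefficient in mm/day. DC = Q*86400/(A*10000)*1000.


DC = Q * 86400 / (A * 10000) * 1000
DC = 0.012 * 86400 / (238 * 10000) * 1000
DC = 1036800.0000 / 2380000

0.4356 mm/day


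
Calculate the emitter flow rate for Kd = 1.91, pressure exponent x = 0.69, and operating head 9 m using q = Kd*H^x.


q = Kd * H^x = 1.91 * 9^0.69 = 1.91 * 4.554360

8.6988 L/h


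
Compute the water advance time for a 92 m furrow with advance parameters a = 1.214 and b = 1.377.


t = (L/a)^(1/b)
t = (92/1.214)^(1/1.377)
t = 75.782537^(1/1.377)

23.1726 min


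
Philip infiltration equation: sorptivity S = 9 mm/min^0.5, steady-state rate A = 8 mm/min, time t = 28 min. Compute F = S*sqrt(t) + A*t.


F = S*sqrt(t) + A*t
F = 9*sqrt(28) + 8*28
F = 9*5.291503 + 224

271.6235 mm


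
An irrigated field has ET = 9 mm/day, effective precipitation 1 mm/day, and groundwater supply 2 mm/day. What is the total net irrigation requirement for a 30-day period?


Daily deficit = ET - Pe - GW = 9 - 1 - 2 = 6 mm/day
NIR = 6 * 30 = 180 mm

180.0000 mm


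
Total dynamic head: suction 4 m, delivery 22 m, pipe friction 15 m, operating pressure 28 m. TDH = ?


TDH = Hs + Hd + hf + Hp = 4 + 22 + 15 + 28 = 69

69 m


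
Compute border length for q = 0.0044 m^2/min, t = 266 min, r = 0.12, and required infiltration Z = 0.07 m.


L = q*t/((1+r)*Z)
L = 0.0044*266/((1+0.12)*0.07)
L = 1.1704/0.0784

14.9286 m


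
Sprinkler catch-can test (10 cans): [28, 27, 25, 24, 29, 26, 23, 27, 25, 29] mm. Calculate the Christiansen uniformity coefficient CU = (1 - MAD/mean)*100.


mean = 26.300000 mm
MAD = 1.700000 mm
CU = (1 - 1.700000/26.300000)*100

93.5361 %


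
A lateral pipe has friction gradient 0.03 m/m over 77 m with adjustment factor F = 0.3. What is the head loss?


hf = J * L * F = 0.03 * 77 * 0.3 = 0.6930 m

0.6930 m


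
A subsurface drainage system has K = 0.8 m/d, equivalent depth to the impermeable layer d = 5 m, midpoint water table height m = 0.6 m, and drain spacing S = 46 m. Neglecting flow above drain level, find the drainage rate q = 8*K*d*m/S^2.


q = 8*K*d*m/S^2
q = 8*0.8*5*0.6/46^2
q = 19.2000 / 2116

0.0091 m/d


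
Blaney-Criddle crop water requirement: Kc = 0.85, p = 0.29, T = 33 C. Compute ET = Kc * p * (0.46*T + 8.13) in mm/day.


ET = Kc * p * (0.46*T + 8.13)
ET = 0.85 * 0.29 * (0.46*33 + 8.13)
ET = 0.85 * 0.29 * 23.3100

5.7459 mm/day


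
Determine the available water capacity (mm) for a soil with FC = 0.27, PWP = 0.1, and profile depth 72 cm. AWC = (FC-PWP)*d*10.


AWC = (FC - PWP) * d * 10
AWC = (0.27 - 0.1) * 72 * 10
AWC = 0.1700 * 72 * 10

122.4000 mm


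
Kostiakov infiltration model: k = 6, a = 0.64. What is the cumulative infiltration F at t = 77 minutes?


F = k * t^a = 6 * 77^0.64
F = 6 * 16.119593

96.7176 mm


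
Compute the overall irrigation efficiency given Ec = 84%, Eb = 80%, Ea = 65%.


Ec = 0.84, Eb = 0.8, Ea = 0.65
E = 0.84 * 0.8 * 0.65 * 100 = 43.6800%

43.6800 %


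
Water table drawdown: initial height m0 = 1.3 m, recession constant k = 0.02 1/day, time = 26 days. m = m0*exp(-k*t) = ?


m = m0 * exp(-k*t)
m = 1.3 * exp(-0.02 * 26)
m = 1.3 * exp(-0.5200)

0.7729 m


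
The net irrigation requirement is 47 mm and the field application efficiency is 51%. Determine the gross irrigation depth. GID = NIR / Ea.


Ea = 51% = 0.51
GID = NIR / Ea = 47 / 0.51 = 92.1569 mm

92.1569 mm


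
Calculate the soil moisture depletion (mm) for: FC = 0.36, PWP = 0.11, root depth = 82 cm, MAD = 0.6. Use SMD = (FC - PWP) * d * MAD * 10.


SMD = (FC - PWP) * d * MAD * 10
SMD = (0.36 - 0.11) * 82 * 0.6 * 10
SMD = 0.2500 * 82 * 0.6 * 10

123.0000 mm


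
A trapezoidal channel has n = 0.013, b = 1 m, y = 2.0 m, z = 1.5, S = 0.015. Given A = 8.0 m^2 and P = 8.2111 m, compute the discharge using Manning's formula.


R = A/P = 8.0/8.2111 = 0.974291
Q = (1/0.013) * 8.0 * 0.974291^(2/3) * 0.015^0.5

74.0715 m^3/s


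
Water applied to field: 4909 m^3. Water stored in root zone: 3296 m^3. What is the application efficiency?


Ea = V_root / V_field * 100 = 3296 / 4909 * 100 = 67.1420%

67.1420 %


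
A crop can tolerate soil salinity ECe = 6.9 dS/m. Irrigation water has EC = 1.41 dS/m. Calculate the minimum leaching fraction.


LR = ECiw / (5*ECe - ECiw)
LR = 1.41 / (5*6.9 - 1.41)
LR = 1.41 / 33.0900

0.0426


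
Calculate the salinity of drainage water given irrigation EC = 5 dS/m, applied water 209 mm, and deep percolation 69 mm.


EC_dw = EC_iw * D_iw / D_dw
EC_dw = 5 * 209 / 69
EC_dw = 1045 / 69

15.1449 dS/m


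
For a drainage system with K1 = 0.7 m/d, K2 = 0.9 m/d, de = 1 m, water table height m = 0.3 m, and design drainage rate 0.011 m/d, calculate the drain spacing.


S^2 = 8*K2*de*m/q + 4*K1*m^2/q
S^2 = 8*0.9*1*0.3/0.011 + 4*0.7*0.3^2/0.011
S = sqrt(219.2727)

14.8079 m


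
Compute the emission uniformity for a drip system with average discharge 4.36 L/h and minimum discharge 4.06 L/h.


EU = (q_min/q_avg)*100 = (4.06/4.36)*100 = 93.1193%

93.1193 %


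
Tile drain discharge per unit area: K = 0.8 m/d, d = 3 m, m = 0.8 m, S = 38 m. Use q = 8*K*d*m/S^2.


q = 8*K*d*m/S^2
q = 8*0.8*3*0.8/38^2
q = 15.3600 / 1444

0.0106 m/d


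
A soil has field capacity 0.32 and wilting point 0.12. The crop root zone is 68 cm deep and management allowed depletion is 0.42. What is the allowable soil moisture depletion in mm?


SMD = (FC - PWP) * d * MAD * 10
SMD = (0.32 - 0.12) * 68 * 0.42 * 10
SMD = 0.2000 * 68 * 0.42 * 10

57.1200 mm


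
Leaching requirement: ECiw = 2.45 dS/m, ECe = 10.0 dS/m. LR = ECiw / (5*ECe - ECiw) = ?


LR = ECiw / (5*ECe - ECiw)
LR = 2.45 / (5*10.0 - 2.45)
LR = 2.45 / 47.5500

0.0515


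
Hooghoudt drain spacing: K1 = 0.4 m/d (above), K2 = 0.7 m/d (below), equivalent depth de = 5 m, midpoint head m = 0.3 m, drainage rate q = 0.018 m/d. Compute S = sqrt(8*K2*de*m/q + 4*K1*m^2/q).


S^2 = 8*K2*de*m/q + 4*K1*m^2/q
S^2 = 8*0.7*5*0.3/0.018 + 4*0.4*0.3^2/0.018
S = sqrt(474.6667)

21.7868 m


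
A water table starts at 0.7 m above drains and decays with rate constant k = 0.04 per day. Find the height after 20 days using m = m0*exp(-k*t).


m = m0 * exp(-k*t)
m = 0.7 * exp(-0.04 * 20)
m = 0.7 * exp(-0.8000)

0.3145 m


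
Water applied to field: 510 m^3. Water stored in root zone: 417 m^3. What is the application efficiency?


Ea = V_root / V_field * 100 = 417 / 510 * 100 = 81.7647%

81.7647 %


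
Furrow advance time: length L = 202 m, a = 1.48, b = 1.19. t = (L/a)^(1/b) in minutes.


t = (L/a)^(1/b)
t = (202/1.48)^(1/1.19)
t = 136.486486^(1/1.19)

62.2577 min


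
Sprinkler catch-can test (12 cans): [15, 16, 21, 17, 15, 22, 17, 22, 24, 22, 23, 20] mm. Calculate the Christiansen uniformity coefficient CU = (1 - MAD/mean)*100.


mean = 19.500000 mm
MAD = 2.916667 mm
CU = (1 - 2.916667/19.500000)*100

85.0427 %


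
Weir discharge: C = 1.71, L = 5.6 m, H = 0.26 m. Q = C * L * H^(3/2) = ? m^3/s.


Q = C * L * H^(3/2) = 1.71 * 5.6 * 0.26^1.5 = 1.71 * 5.6 * 0.132575

1.2695 m^3/s


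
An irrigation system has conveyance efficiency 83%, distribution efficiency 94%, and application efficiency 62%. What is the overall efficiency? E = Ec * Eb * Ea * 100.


Ec = 0.83, Eb = 0.94, Ea = 0.62
E = 0.83 * 0.94 * 0.62 * 100 = 48.3724%

48.3724 %


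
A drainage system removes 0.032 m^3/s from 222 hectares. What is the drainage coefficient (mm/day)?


DC = Q * 86400 / (A * 10000) * 1000
DC = 0.032 * 86400 / (222 * 10000) * 1000
DC = 2764800.0000 / 2220000

1.2454 mm/day


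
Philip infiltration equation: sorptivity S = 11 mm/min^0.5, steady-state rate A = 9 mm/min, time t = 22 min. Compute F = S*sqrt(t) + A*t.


F = S*sqrt(t) + A*t
F = 11*sqrt(22) + 9*22
F = 11*4.690416 + 198

249.5946 mm


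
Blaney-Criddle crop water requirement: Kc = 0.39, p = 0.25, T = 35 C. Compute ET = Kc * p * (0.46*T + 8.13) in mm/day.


ET = Kc * p * (0.46*T + 8.13)
ET = 0.39 * 0.25 * (0.46*35 + 8.13)
ET = 0.39 * 0.25 * 24.2300

2.3624 mm/day


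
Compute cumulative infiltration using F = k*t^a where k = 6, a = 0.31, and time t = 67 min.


F = k * t^a = 6 * 67^0.31
F = 6 * 3.681995

22.0920 mm


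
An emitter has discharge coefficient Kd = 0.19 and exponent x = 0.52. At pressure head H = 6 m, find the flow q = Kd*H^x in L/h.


q = Kd * H^x = 0.19 * 6^0.52 = 0.19 * 2.538859

0.4824 L/h


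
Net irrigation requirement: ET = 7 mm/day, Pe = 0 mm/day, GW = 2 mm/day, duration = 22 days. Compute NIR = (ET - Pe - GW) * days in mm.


Daily deficit = ET - Pe - GW = 7 - 0 - 2 = 5 mm/day
NIR = 5 * 22 = 110 mm

110.0000 mm


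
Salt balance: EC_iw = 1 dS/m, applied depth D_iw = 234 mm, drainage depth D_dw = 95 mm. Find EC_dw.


EC_dw = EC_iw * D_iw / D_dw
EC_dw = 1 * 234 / 95
EC_dw = 234 / 95

2.4632 dS/m


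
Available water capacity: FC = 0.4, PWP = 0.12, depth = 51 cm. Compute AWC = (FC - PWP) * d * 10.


AWC = (FC - PWP) * d * 10
AWC = (0.4 - 0.12) * 51 * 10
AWC = 0.2800 * 51 * 10

142.8000 mm


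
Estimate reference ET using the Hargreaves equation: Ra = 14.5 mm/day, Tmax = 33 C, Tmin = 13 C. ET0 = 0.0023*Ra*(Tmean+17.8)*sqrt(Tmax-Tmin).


Tmean = (Tmax + Tmin)/2 = (33 + 13)/2 = 23.0
ET0 = 0.0023 * 14.5 * (23.0 + 17.8) * sqrt(33 - 13)
ET0 = 0.0023 * 14.5 * 40.8 * 4.472136

6.0851 mm/day


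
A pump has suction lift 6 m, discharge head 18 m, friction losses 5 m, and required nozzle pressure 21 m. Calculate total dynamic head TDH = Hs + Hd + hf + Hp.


TDH = Hs + Hd + hf + Hp = 6 + 18 + 5 + 21 = 50

50 m


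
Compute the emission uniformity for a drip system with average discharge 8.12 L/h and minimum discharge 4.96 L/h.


EU = (q_min/q_avg)*100 = (4.96/8.12)*100 = 61.0837%

61.0837 %


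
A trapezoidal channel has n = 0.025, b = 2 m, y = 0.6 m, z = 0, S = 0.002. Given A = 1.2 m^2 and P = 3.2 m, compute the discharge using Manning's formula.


R = A/P = 1.2/3.2 = 0.375000
Q = (1/0.025) * 1.2 * 0.375000^(2/3) * 0.002^0.5

1.1163 m^3/s


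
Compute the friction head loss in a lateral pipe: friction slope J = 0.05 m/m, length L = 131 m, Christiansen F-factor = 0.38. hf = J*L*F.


hf = J * L * F = 0.05 * 131 * 0.38 = 2.4890 m

2.4890 m


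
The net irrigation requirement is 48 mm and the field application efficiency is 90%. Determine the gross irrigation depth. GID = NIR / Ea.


Ea = 90% = 0.9
GID = NIR / Ea = 48 / 0.9 = 53.3333 mm

53.3333 mm


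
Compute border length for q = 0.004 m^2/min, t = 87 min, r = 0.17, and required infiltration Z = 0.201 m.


L = q*t/((1+r)*Z)
L = 0.004*87/((1+0.17)*0.201)
L = 0.348/0.23517

1.4798 m


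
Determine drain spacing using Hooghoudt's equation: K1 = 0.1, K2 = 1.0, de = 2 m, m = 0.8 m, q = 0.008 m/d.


S^2 = 8*K2*de*m/q + 4*K1*m^2/q
S^2 = 8*1.0*2*0.8/0.008 + 4*0.1*0.8^2/0.008
S = sqrt(1632.0000)

40.3980 m


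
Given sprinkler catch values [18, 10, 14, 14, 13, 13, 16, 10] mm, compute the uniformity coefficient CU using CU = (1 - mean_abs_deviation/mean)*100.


mean = 13.500000 mm
MAD = 2.000000 mm
CU = (1 - 2.000000/13.500000)*100

85.1852 %


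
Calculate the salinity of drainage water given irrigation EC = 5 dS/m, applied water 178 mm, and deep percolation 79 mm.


EC_dw = EC_iw * D_iw / D_dw
EC_dw = 5 * 178 / 79
EC_dw = 890 / 79

11.2658 dS/m


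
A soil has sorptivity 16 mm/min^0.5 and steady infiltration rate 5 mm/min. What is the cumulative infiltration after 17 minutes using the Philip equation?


F = S*sqrt(t) + A*t
F = 16*sqrt(17) + 5*17
F = 16*4.123106 + 85

150.9697 mm


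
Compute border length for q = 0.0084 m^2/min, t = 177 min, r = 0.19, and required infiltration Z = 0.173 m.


L = q*t/((1+r)*Z)
L = 0.0084*177/((1+0.19)*0.173)
L = 1.4868/0.20587

7.2220 m


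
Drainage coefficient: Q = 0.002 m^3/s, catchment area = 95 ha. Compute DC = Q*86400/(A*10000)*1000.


DC = Q * 86400 / (A * 10000) * 1000
DC = 0.002 * 86400 / (95 * 10000) * 1000
DC = 172800.0000 / 950000

0.1819 mm/day


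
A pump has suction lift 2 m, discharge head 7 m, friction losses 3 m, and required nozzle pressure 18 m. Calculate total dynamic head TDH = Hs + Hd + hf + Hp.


TDH = Hs + Hd + hf + Hp = 2 + 7 + 3 + 18 = 30

30 m


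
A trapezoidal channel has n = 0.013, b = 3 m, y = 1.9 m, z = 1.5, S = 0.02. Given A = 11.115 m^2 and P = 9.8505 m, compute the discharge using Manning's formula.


R = A/P = 11.115/9.8505 = 1.128369
Q = (1/0.013) * 11.115 * 1.128369^(2/3) * 0.02^0.5

131.0535 m^3/s


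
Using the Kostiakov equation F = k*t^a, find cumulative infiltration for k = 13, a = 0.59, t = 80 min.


F = k * t^a = 13 * 80^0.59
F = 13 * 13.268539

172.4910 mm


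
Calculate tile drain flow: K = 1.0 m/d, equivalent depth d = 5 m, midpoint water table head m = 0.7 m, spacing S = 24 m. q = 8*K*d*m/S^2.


q = 8*K*d*m/S^2
q = 8*1.0*5*0.7/24^2
q = 28.0000 / 576

0.0486 m/d


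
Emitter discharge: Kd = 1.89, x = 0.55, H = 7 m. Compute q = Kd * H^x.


q = Kd * H^x = 1.89 * 7^0.55 = 1.89 * 2.916110

5.5114 L/h


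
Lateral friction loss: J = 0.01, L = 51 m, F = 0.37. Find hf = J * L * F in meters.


hf = J * L * F = 0.01 * 51 * 0.37 = 0.1887 m

0.1887 m


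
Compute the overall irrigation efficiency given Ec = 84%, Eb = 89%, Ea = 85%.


Ec = 0.84, Eb = 0.89, Ea = 0.85
E = 0.84 * 0.89 * 0.85 * 100 = 63.5460%

63.5460 %


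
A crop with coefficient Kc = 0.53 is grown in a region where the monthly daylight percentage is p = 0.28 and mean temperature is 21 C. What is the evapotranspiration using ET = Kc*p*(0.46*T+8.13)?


ET = Kc * p * (0.46*T + 8.13)
ET = 0.53 * 0.28 * (0.46*21 + 8.13)
ET = 0.53 * 0.28 * 17.7900

2.6400 mm/day


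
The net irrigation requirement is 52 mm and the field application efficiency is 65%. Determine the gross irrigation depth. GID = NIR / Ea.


Ea = 65% = 0.65
GID = NIR / Ea = 52 / 0.65 = 80.0000 mm

80.0000 mm


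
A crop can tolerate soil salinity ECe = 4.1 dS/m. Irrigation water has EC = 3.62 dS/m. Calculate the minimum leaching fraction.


LR = ECiw / (5*ECe - ECiw)
LR = 3.62 / (5*4.1 - 3.62)
LR = 3.62 / 16.8800

0.2145


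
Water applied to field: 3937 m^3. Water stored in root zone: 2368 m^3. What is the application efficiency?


Ea = V_root / V_field * 100 = 2368 / 3937 * 100 = 60.1473%

60.1473 %


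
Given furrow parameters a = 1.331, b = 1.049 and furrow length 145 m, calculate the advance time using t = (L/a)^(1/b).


t = (L/a)^(1/b)
t = (145/1.331)^(1/1.049)
t = 108.940646^(1/1.049)

87.5045 min


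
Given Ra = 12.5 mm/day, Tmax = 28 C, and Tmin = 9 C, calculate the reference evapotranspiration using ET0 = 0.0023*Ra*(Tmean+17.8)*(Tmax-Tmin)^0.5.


Tmean = (Tmax + Tmin)/2 = (28 + 9)/2 = 18.5
ET0 = 0.0023 * 12.5 * (18.5 + 17.8) * sqrt(28 - 9)
ET0 = 0.0023 * 12.5 * 36.3 * 4.358899

4.5491 mm/day


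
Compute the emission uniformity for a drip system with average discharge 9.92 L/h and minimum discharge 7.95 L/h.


EU = (q_min/q_avg)*100 = (7.95/9.92)*100 = 80.1411%

80.1411 %


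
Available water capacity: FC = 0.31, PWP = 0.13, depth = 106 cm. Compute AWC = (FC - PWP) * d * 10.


AWC = (FC - PWP) * d * 10
AWC = (0.31 - 0.13) * 106 * 10
AWC = 0.1800 * 106 * 10

190.8000 mm


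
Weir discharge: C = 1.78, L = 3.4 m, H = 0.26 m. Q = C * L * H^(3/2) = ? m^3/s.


Q = C * L * H^(3/2) = 1.78 * 3.4 * 0.26^1.5 = 1.78 * 3.4 * 0.132575

0.8023 m^3/s


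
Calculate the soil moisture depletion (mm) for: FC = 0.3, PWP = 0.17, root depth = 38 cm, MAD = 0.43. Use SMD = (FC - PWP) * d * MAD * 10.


SMD = (FC - PWP) * d * MAD * 10
SMD = (0.3 - 0.17) * 38 * 0.43 * 10
SMD = 0.1300 * 38 * 0.43 * 10

21.2420 mm


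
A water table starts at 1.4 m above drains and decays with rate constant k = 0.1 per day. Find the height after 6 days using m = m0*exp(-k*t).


m = m0 * exp(-k*t)
m = 1.4 * exp(-0.1 * 6)
m = 1.4 * exp(-0.6000)

0.7683 m


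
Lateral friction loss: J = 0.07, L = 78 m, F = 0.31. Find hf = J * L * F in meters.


hf = J * L * F = 0.07 * 78 * 0.31 = 1.6926 m

1.6926 m


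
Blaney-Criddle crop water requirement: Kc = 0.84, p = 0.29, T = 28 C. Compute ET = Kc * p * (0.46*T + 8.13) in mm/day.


ET = Kc * p * (0.46*T + 8.13)
ET = 0.84 * 0.29 * (0.46*28 + 8.13)
ET = 0.84 * 0.29 * 21.0100

5.1180 mm/day


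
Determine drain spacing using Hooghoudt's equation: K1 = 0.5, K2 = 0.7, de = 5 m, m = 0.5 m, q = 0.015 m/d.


S^2 = 8*K2*de*m/q + 4*K1*m^2/q
S^2 = 8*0.7*5*0.5/0.015 + 4*0.5*0.5^2/0.015
S = sqrt(966.6667)

31.0913 m


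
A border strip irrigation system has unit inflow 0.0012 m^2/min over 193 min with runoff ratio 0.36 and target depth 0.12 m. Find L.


L = q*t/((1+r)*Z)
L = 0.0012*193/((1+0.36)*0.12)
L = 0.2316/0.1632

1.4191 m


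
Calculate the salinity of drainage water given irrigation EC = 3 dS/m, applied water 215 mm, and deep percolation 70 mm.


EC_dw = EC_iw * D_iw / D_dw
EC_dw = 3 * 215 / 70
EC_dw = 645 / 70

9.2143 dS/m


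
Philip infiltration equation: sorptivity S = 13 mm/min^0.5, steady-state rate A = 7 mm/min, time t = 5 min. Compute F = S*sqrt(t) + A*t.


F = S*sqrt(t) + A*t
F = 13*sqrt(5) + 7*5
F = 13*2.236068 + 35

64.0689 mm


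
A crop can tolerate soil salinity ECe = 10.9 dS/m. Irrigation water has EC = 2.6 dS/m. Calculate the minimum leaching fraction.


LR = ECiw / (5*ECe - ECiw)
LR = 2.6 / (5*10.9 - 2.6)
LR = 2.6 / 51.9000

0.0501


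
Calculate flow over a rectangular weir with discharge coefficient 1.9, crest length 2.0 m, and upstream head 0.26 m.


Q = C * L * H^(3/2) = 1.9 * 2.0 * 0.26^1.5 = 1.9 * 2.0 * 0.132575

0.5038 m^3/s


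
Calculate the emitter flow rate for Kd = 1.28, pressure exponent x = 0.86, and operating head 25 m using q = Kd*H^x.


q = Kd * H^x = 1.28 * 25^0.86 = 1.28 * 15.930463

20.3910 L/h


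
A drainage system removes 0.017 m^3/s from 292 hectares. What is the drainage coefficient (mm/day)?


DC = Q * 86400 / (A * 10000) * 1000
DC = 0.017 * 86400 / (292 * 10000) * 1000
DC = 1468800.0000 / 2920000

0.5030 mm/day


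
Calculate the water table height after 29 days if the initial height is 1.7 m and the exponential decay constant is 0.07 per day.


m = m0 * exp(-k*t)
m = 1.7 * exp(-0.07 * 29)
m = 1.7 * exp(-2.0300)

0.2233 m


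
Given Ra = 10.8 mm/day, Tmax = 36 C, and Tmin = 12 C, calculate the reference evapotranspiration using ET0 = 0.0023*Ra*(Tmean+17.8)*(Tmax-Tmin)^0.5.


Tmean = (Tmax + Tmin)/2 = (36 + 12)/2 = 24.0
ET0 = 0.0023 * 10.8 * (24.0 + 17.8) * sqrt(36 - 12)
ET0 = 0.0023 * 10.8 * 41.8 * 4.898979

5.0867 mm/day


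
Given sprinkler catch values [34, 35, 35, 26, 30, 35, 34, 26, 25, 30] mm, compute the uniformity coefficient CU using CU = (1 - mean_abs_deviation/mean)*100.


mean = 31.000000 mm
MAD = 3.600000 mm
CU = (1 - 3.600000/31.000000)*100

88.3871 %


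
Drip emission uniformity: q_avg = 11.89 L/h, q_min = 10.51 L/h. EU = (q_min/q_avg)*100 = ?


EU = (q_min/q_avg)*100 = (10.51/11.89)*100 = 88.3936%

88.3936 %


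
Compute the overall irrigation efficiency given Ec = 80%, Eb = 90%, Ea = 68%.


Ec = 0.8, Eb = 0.9, Ea = 0.68
E = 0.8 * 0.9 * 0.68 * 100 = 48.9600%

48.9600 %


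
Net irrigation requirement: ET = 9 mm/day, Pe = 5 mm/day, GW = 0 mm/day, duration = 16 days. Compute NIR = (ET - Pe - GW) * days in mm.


Daily deficit = ET - Pe - GW = 9 - 5 - 0 = 4 mm/day
NIR = 4 * 16 = 64 mm

64.0000 mm


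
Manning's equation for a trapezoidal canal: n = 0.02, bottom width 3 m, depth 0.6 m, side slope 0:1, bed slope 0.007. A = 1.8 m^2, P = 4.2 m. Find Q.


R = A/P = 1.8/4.2 = 0.428571
Q = (1/0.02) * 1.8 * 0.428571^(2/3) * 0.007^0.5

4.2803 m^3/s


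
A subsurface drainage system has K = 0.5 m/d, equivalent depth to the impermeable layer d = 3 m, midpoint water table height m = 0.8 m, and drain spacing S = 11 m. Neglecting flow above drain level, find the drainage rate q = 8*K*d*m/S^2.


q = 8*K*d*m/S^2
q = 8*0.5*3*0.8/11^2
q = 9.6000 / 121

0.0793 m/d


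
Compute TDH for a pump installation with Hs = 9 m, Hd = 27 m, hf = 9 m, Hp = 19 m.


TDH = Hs + Hd + hf + Hp = 9 + 27 + 9 + 19 = 64

64 m


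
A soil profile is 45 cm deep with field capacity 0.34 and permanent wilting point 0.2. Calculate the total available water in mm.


AWC = (FC - PWP) * d * 10
AWC = (0.34 - 0.2) * 45 * 10
AWC = 0.1400 * 45 * 10

63.0000 mm


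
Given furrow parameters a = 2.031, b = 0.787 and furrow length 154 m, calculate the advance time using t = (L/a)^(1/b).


t = (L/a)^(1/b)
t = (154/2.031)^(1/0.787)
t = 75.824717^(1/0.787)

244.6684 min


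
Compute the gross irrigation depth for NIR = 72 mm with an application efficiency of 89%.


Ea = 89% = 0.89
GID = NIR / Ea = 72 / 0.89 = 80.8989 mm

80.8989 mm


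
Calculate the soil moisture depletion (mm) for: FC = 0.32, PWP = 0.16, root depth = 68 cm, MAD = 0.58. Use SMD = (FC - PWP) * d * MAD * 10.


SMD = (FC - PWP) * d * MAD * 10
SMD = (0.32 - 0.16) * 68 * 0.58 * 10
SMD = 0.1600 * 68 * 0.58 * 10

63.1040 mm


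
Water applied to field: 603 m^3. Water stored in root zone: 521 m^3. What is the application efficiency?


Ea = V_root / V_field * 100 = 521 / 603 * 100 = 86.4013%

86.4013 %


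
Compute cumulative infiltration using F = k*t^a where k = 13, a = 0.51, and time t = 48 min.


F = k * t^a = 13 * 48^0.51
F = 13 * 7.201667

93.6217 mm


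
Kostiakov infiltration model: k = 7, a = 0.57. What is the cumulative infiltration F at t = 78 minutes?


F = k * t^a = 7 * 78^0.57
F = 7 * 11.981024

83.8672 mm


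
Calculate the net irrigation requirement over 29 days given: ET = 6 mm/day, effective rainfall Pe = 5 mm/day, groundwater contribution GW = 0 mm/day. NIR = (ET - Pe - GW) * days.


Daily deficit = ET - Pe - GW = 6 - 5 - 0 = 1 mm/day
NIR = 1 * 29 = 29 mm

29.0000 mm


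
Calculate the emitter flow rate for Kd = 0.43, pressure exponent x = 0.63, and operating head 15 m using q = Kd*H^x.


q = Kd * H^x = 0.43 * 15^0.63 = 0.43 * 5.507284

2.3681 L/h


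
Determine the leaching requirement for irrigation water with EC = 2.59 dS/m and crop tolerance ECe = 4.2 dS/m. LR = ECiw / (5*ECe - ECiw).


LR = ECiw / (5*ECe - ECiw)
LR = 2.59 / (5*4.2 - 2.59)
LR = 2.59 / 18.4100

0.1407


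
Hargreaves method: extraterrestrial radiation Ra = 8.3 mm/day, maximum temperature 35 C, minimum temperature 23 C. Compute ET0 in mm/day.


Tmean = (Tmax + Tmin)/2 = (35 + 23)/2 = 29.0
ET0 = 0.0023 * 8.3 * (29.0 + 17.8) * sqrt(35 - 23)
ET0 = 0.0023 * 8.3 * 46.8 * 3.464102

3.0949 mm/day
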